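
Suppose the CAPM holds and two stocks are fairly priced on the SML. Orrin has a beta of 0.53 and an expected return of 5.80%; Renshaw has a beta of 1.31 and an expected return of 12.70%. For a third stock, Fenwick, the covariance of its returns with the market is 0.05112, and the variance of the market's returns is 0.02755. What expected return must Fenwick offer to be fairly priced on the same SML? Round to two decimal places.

MRP = (12.70% − 5.80%) / (1.31 − 0.53) = 8.8462%
R_f = 5.80% − 0.53 × 8.8462% = 1.1115%
β_Fenwick = Cov / Var(R_m) = 0.05112 / 0.02755 = 1.8555
E(R_Fenwick) = R_f + β × MRP = 1.1115% + 1.8555 × 8.8462% = 17.53%

17.53%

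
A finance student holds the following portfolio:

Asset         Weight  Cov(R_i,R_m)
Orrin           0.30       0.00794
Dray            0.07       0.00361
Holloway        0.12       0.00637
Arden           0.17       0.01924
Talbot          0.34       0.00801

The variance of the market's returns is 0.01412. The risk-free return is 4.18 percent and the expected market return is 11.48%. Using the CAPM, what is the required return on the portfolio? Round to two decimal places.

9.04%

β_Orrin = 0.00794 / 0.01412 = 0.5623
β_Dray = 0.00361 / 0.01412 = 0.2557
β_Holloway = 0.00637 / 0.01412 = 0.4511
β_Arden = 0.01924 / 0.01412 = 1.3626
β_Talbot = 0.00801 / 0.01412 = 0.5673
β_P = Σ w_i β_i = 0.30×0.5623 + 0.07×0.2557 + 0.12×0.4511 + 0.17×1.3626 + 0.34×0.5673 = 0.6652
MRP = 11.48% − 4.18% = 7.30%
E(R_P) = R_f + β_P × MRP = 4.18% + 0.6652 × 7.30% = 9.04%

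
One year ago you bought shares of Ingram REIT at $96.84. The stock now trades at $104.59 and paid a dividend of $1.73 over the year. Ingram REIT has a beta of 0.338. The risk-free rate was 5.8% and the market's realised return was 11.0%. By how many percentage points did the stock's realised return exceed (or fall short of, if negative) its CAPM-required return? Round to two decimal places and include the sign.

+2.23%

Realised HPR = (P1 + D1 − P0) / P0 = (104.59 + 1.73 − 96.84) / 96.84 = 9.48 / 96.84 = 9.7893%
MRP = 11.0% − 5.8% = 5.20%
CAPM required = R_f + β·MRP = 5.8% + 0.338 × 5.2% = 7.5576%
α = realised − required = 9.7893% − 7.5576% = +2.23%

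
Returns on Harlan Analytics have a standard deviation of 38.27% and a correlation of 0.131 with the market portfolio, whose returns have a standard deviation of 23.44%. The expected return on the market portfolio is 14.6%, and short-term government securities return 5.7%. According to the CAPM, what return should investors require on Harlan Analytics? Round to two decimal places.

β = ρ × σ_i / σ_m = 0.131 × 38.27% / 23.44% = 0.2139
MRP = 14.6% − 5.7% = 8.90%
E(R) = 5.7% + 0.2139 × 8.9% = 7.60%

7.60%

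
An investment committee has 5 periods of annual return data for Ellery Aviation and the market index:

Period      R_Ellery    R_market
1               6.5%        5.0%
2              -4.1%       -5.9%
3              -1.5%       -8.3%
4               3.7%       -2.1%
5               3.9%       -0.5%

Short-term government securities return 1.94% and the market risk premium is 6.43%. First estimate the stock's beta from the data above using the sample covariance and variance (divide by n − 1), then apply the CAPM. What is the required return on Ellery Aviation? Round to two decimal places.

Mean R_i = (6.5 − 4.1 − 1.5 + 3.7 + 3.9) / 5 = 1.7000%
Mean R_m = (5.0 − 5.9 − 8.3 − 2.1 − 0.5) / 5 = -2.3600%
Σ(R_i − R̄_i)(R_m − R̄_m) = 79.4800  ⇒  Cov = 79.4800 / 4 = 19.8700
Σ(R_m − R̄_m)² = 105.5120  ⇒  Var(R_m) = 105.5120 / 4 = 26.3780
β = Cov / Var(R_m) = 19.8700 / 26.3780 = 0.7533
E(R) = R_f + β × MRP = 1.94% + 0.7533 × 6.43% = 6.78%

6.78%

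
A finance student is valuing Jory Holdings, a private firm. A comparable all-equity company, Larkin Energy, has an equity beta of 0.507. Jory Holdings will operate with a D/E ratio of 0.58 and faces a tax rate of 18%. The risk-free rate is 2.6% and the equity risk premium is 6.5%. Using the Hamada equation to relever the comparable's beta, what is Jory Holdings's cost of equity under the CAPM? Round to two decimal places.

7.46%

β_L = β_U × [1 + (1 − t)(D/E)] = 0.507 × [1 + (1 − 0.18) × 0.58]
    = 0.507 × [1 + 0.82 × 0.58] = 0.507 × 1.4756 = 0.7481
E(R) = R_f + β_L × MRP = 2.6% + 0.7481 × 6.5% = 7.46%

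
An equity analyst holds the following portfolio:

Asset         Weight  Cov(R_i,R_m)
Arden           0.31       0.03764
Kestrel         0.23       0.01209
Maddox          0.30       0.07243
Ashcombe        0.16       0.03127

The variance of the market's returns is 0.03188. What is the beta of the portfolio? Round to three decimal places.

1.292

β_Arden = 0.03764 / 0.03188 = 1.1807
β_Kestrel = 0.01209 / 0.03188 = 0.3792
β_Maddox = 0.07243 / 0.03188 = 2.2720
β_Ashcombe = 0.03127 / 0.03188 = 0.9809
β_P = Σ w_i β_i = 0.31×1.1807 + 0.23×0.3792 + 0.30×2.2720 + 0.16×0.9809 = 1.2918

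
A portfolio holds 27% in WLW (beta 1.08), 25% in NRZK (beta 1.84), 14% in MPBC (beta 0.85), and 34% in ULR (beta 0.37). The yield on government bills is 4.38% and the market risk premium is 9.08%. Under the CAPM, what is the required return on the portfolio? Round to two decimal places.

13.43%

β_P = Σ w_i β_i = 0.27×1.08 + 0.25×1.84 + 0.14×0.85 + 0.34×0.37 = 0.9964
E(R_P) = R_f + β_P × MRP = 4.38% + 0.9964 × 9.08% = 13.43%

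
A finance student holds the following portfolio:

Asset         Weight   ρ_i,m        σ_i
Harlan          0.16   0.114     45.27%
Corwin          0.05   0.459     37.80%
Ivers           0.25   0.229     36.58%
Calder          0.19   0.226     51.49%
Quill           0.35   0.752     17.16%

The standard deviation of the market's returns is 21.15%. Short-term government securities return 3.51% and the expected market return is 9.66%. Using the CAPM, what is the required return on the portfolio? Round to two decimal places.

6.57%

β_Harlan = 0.114 × 45.27% / 21.15% = 0.2440
β_Corwin = 0.459 × 37.80% / 21.15% = 0.8203
β_Ivers = 0.229 × 36.58% / 21.15% = 0.3961
β_Calder = 0.226 × 51.49% / 21.15% = 0.5502
β_Quill = 0.752 × 17.16% / 21.15% = 0.6101
β_P = Σ w_i β_i = 0.16×0.2440 + 0.05×0.8203 + 0.25×0.3961 + 0.19×0.5502 + 0.35×0.6101 = 0.4972
MRP = 9.66% − 3.51% = 6.15%
E(R_P) = R_f + β_P × MRP = 3.51% + 0.4972 × 6.15% = 6.57%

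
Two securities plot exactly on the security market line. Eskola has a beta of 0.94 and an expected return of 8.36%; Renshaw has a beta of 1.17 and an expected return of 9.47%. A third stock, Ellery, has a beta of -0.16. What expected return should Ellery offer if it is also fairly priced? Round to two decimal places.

3.05%

MRP (SML slope) = (9.47% − 8.36%) / (1.17 − 0.94) = 1.11% / 0.23 = 4.8261%
R_f (intercept) = 8.36% − 0.94 × 4.8261% = 3.8235%
E(R_Ellery) = R_f + β × MRP = 3.8235% + -0.16 × 4.8261% = 3.05%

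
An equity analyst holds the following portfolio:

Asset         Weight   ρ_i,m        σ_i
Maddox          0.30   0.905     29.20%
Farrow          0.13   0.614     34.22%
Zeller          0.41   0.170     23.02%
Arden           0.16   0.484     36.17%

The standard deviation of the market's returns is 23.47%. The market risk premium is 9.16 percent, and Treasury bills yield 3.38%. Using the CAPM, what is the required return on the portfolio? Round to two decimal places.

β_Maddox = 0.905 × 29.20% / 23.47% = 1.1259
β_Farrow = 0.614 × 34.22% / 23.47% = 0.8952
β_Zeller = 0.170 × 23.02% / 23.47% = 0.1667
β_Arden = 0.484 × 36.17% / 23.47% = 0.7459
β_P = Σ w_i β_i = 0.30×1.1259 + 0.13×0.8952 + 0.41×0.1667 + 0.16×0.7459 = 0.6418
E(R_P) = R_f + β_P × MRP = 3.38% + 0.6418 × 9.16% = 9.26%

9.26%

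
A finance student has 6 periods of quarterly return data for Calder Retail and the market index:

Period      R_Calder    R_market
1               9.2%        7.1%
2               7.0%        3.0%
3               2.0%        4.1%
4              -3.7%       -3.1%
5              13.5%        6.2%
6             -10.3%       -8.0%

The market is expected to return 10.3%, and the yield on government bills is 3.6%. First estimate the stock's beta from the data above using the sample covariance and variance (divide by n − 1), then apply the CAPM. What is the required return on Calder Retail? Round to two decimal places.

Mean R_i = (9.2 + 7.0 + 2.0 − 3.7 + 13.5 − 10.3) / 6 = 2.9500%
Mean R_m = (7.1 + 3.0 + 4.1 − 3.1 + 6.2 − 8.0) / 6 = 1.5500%
Σ(R_i − R̄_i)(R_m − R̄_m) = 244.6550  ⇒  Cov = 244.6550 / 5 = 48.9310
Σ(R_m − R̄_m)² = 173.8550  ⇒  Var(R_m) = 173.8550 / 5 = 34.7710
β = Cov / Var(R_m) = 48.9310 / 34.7710 = 1.4072
MRP = 10.3% − 3.6% = 6.70%
E(R) = R_f + β × MRP = 3.6% + 1.4072 × 6.7% = 13.03%

13.03%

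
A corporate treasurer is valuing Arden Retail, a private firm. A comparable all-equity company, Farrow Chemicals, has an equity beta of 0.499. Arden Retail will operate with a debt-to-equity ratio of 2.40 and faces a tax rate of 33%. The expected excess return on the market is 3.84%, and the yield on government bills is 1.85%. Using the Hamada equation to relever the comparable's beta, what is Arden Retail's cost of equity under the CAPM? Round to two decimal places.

6.85%

β_L = β_U × [1 + (1 − t)(D/E)] = 0.499 × [1 + (1 − 0.33) × 2.40]
    = 0.499 × [1 + 0.67 × 2.40] = 0.499 × 2.6080 = 1.3014
E(R) = R_f + β_L × MRP = 1.85% + 1.3014 × 3.84% = 6.85%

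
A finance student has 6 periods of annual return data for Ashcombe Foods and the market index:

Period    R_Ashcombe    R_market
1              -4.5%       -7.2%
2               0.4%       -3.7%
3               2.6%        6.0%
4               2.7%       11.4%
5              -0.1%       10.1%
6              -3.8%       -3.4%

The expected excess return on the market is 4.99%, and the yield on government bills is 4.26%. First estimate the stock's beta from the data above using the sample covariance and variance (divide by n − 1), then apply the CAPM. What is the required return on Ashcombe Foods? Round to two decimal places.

5.76%

Mean R_i = (-4.5 + 0.4 + 2.6 + 2.7 − 0.1 − 3.8) / 6 = -0.4500%
Mean R_m = (-7.2 − 3.7 + 6.0 + 11.4 + 10.1 − 3.4) / 6 = 2.2000%
Σ(R_i − R̄_i)(R_m − R̄_m) = 95.1500  ⇒  Cov = 95.1500 / 5 = 19.0300
Σ(R_m − R̄_m)² = 316.0200  ⇒  Var(R_m) = 316.0200 / 5 = 63.2040
β = Cov / Var(R_m) = 19.0300 / 63.2040 = 0.3011
E(R) = R_f + β × MRP = 4.26% + 0.3011 × 4.99% = 5.76%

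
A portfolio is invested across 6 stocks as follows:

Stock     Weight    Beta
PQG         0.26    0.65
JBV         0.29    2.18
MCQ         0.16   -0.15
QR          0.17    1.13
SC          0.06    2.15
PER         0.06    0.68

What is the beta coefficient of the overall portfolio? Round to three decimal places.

1.139

β_P = Σ w_i β_i = 0.26×0.65 + 0.29×2.18 + 0.16×-0.15 + 0.17×1.13 + 0.06×2.15 + 0.06×0.68 = 1.1391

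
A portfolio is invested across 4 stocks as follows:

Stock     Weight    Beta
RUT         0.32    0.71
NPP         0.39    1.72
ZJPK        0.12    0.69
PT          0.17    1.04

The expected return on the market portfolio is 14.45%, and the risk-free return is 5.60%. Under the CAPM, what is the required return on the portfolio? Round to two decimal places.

β_P = Σ w_i β_i = 0.32×0.71 + 0.39×1.72 + 0.12×0.69 + 0.17×1.04 = 1.1576
MRP = 14.45% − 5.60% = 8.85%
E(R_P) = R_f + β_P × MRP = 5.60% + 1.1576 × 8.85% = 15.84%

15.84%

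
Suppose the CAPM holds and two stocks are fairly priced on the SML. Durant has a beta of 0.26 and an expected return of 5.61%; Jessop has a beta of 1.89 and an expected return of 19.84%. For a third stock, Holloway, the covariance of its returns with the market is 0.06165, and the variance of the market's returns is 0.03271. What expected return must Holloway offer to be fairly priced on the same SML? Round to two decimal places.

19.79%

MRP = (19.84% − 5.61%) / (1.89 − 0.26) = 8.7301%
R_f = 5.61% − 0.26 × 8.7301% = 3.3402%
β_Holloway = Cov / Var(R_m) = 0.06165 / 0.03271 = 1.8847
E(R_Holloway) = R_f + β × MRP = 3.3402% + 1.8847 × 8.7301% = 19.79%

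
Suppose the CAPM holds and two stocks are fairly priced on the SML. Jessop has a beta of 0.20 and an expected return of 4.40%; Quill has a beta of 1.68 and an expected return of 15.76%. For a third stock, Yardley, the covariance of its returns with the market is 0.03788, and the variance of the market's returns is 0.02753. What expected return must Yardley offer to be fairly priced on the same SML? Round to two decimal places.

13.43%

MRP = (15.76% − 4.40%) / (1.68 − 0.20) = 7.6757%
R_f = 4.40% − 0.20 × 7.6757% = 2.8649%
β_Yardley = Cov / Var(R_m) = 0.03788 / 0.02753 = 1.3760
E(R_Yardley) = R_f + β × MRP = 2.8649% + 1.3760 × 7.6757% = 13.43%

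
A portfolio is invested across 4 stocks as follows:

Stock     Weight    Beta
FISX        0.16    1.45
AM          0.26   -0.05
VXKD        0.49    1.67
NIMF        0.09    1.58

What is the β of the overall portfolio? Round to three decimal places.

β_P = Σ w_i β_i = 0.16×1.45 + 0.26×-0.05 + 0.49×1.67 + 0.09×1.58 = 1.1795

1.180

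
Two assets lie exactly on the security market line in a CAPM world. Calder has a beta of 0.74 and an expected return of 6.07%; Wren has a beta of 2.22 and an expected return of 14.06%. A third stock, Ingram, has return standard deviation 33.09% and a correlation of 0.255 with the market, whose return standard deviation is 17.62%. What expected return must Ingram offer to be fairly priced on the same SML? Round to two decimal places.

4.66%

MRP = (14.06% − 6.07%) / (2.22 − 0.74) = 5.3986%
R_f = 6.07% − 0.74 × 5.3986% = 2.0750%
β_Ingram = ρ·σ_i/σ_m = 0.255 × 33.09 / 17.62 = 0.4789
E(R_Ingram) = R_f + β × MRP = 2.0750% + 0.4789 × 5.3986% = 4.66%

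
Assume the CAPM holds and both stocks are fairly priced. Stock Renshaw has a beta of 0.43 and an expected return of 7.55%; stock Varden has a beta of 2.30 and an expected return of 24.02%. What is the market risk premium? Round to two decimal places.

8.81%

Both satisfy E(R) = R_f + β·MRP, so the slope of the SML is
MRP = (24.02% − 7.55%) / (2.30 − 0.43) = 16.47% / 1.87 = 8.8075%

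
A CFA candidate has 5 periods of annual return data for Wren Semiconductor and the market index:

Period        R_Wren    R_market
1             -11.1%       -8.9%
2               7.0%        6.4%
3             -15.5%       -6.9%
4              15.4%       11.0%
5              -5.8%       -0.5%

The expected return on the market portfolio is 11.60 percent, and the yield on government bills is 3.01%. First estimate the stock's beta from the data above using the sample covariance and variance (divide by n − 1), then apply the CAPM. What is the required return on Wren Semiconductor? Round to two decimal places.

15.65%

Mean R_i = (-11.1 + 7.0 − 15.5 + 15.4 − 5.8) / 5 = -2.0000%
Mean R_m = (-8.9 + 6.4 − 6.9 + 11.0 − 0.5) / 5 = 0.2200%
Σ(R_i − R̄_i)(R_m − R̄_m) = 425.0400  ⇒  Cov = 425.0400 / 4 = 106.2600
Σ(R_m − R̄_m)² = 288.7880  ⇒  Var(R_m) = 288.7880 / 4 = 72.1970
β = Cov / Var(R_m) = 106.2600 / 72.1970 = 1.4718
MRP = 11.60% − 3.01% = 8.59%
E(R) = R_f + β × MRP = 3.01% + 1.4718 × 8.59% = 15.65%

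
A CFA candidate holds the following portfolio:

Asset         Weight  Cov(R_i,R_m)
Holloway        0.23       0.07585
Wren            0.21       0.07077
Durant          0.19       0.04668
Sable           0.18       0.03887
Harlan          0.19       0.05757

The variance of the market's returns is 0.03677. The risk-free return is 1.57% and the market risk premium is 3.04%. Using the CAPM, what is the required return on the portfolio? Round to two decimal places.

β_Holloway = 0.07585 / 0.03677 = 2.0628
β_Wren = 0.07077 / 0.03677 = 1.9247
β_Durant = 0.04668 / 0.03677 = 1.2695
β_Sable = 0.03887 / 0.03677 = 1.0571
β_Harlan = 0.05757 / 0.03677 = 1.5657
β_P = Σ w_i β_i = 0.23×2.0628 + 0.21×1.9247 + 0.19×1.2695 + 0.18×1.0571 + 0.19×1.5657 = 1.6076
E(R_P) = R_f + β_P × MRP = 1.57% + 1.6076 × 3.04% = 6.46%

6.46%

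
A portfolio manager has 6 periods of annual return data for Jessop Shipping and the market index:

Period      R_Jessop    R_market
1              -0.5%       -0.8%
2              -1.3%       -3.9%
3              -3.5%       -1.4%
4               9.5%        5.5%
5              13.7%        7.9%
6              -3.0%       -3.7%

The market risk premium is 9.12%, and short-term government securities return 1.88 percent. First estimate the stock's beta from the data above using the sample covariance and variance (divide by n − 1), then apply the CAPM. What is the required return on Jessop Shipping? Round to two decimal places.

14.81%

Mean R_i = (-0.5 − 1.3 − 3.5 + 9.5 + 13.7 − 3.0) / 6 = 2.4833%
Mean R_m = (-0.8 − 3.9 − 1.4 + 5.5 + 7.9 − 3.7) / 6 = 0.6000%
Σ(R_i − R̄_i)(R_m − R̄_m) = 173.0100  ⇒  Cov = 173.0100 / 5 = 34.6020
Σ(R_m − R̄_m)² = 122.0000  ⇒  Var(R_m) = 122.0000 / 5 = 24.4000
β = Cov / Var(R_m) = 34.6020 / 24.4000 = 1.4181
E(R) = R_f + β × MRP = 1.88% + 1.4181 × 9.12% = 14.81%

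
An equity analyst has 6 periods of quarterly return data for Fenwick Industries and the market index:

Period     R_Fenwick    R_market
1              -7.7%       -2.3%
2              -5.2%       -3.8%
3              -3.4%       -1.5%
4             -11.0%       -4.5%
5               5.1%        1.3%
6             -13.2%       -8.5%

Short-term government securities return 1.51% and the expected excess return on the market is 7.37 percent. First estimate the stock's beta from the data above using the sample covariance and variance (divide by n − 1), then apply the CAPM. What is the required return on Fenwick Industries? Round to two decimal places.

Mean R_i = (-7.7 − 5.2 − 3.4 − 11.0 + 5.1 − 13.2) / 6 = -5.9000%
Mean R_m = (-2.3 − 3.8 − 1.5 − 4.5 + 1.3 − 8.5) / 6 = -3.2167%
Σ(R_i − R̄_i)(R_m − R̄_m) = 97.0300  ⇒  Cov = 97.0300 / 5 = 19.4060
Σ(R_m − R̄_m)² = 54.0883  ⇒  Var(R_m) = 54.0883 / 5 = 10.8177
β = Cov / Var(R_m) = 19.4060 / 10.8177 = 1.7939
E(R) = R_f + β × MRP = 1.51% + 1.7939 × 7.37% = 14.73%

14.73%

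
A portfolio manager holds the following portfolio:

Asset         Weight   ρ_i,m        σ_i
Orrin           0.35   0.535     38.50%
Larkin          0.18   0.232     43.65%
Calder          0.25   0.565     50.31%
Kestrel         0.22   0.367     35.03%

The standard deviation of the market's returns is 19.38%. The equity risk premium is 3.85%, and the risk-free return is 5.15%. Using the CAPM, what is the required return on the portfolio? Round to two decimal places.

β_Orrin = 0.535 × 38.50% / 19.38% = 1.0628
β_Larkin = 0.232 × 43.65% / 19.38% = 0.5225
β_Calder = 0.565 × 50.31% / 19.38% = 1.4667
β_Kestrel = 0.367 × 35.03% / 19.38% = 0.6634
β_P = Σ w_i β_i = 0.35×1.0628 + 0.18×0.5225 + 0.25×1.4667 + 0.22×0.6634 = 0.9787
E(R_P) = R_f + β_P × MRP = 5.15% + 0.9787 × 3.85% = 8.92%

8.92%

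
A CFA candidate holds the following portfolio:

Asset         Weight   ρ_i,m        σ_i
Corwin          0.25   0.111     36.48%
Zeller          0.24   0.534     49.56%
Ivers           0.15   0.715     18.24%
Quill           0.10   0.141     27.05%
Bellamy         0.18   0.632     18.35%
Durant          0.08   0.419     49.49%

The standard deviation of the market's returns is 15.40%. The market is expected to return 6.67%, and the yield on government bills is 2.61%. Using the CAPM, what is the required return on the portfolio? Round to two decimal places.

β_Corwin = 0.111 × 36.48% / 15.40% = 0.2629
β_Zeller = 0.534 × 49.56% / 15.40% = 1.7185
β_Ivers = 0.715 × 18.24% / 15.40% = 0.8469
β_Quill = 0.141 × 27.05% / 15.40% = 0.2477
β_Bellamy = 0.632 × 18.35% / 15.40% = 0.7531
β_Durant = 0.419 × 49.49% / 15.40% = 1.3465
β_P = Σ w_i β_i = 0.25×0.2629 + 0.24×1.7185 + 0.15×0.8469 + 0.10×0.2477 + 0.18×0.7531 + 0.08×1.3465 = 0.8732
MRP = 6.67% − 2.61% = 4.06%
E(R_P) = R_f + β_P × MRP = 2.61% + 0.8732 × 4.06% = 6.16%

6.16%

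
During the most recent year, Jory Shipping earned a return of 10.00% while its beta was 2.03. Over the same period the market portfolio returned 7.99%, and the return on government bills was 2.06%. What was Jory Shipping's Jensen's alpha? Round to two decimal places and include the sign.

Market excess return = 7.99% − 2.06% = 5.93%
CAPM benchmark = R_f + β(R_m − R_f) = 2.06% + 2.03 × 5.93% = 14.0979%
α = actual − benchmark = 10.00% − 14.0979% = -4.10%

-4.10%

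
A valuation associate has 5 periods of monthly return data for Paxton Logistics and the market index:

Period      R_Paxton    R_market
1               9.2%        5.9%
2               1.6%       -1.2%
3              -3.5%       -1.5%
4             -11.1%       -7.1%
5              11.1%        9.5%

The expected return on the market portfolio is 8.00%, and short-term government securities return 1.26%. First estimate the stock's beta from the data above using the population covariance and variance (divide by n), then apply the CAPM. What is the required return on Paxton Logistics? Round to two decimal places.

10.37%

Mean R_i = (9.2 + 1.6 − 3.5 − 11.1 + 11.1) / 5 = 1.4600%
Mean R_m = (5.9 − 1.2 − 1.5 − 7.1 + 9.5) / 5 = 1.1200%
Σ(R_i − R̄_i)(R_m − R̄_m) = 233.6940  ⇒  Cov = 233.6940 / 5 = 46.7388
Σ(R_m − R̄_m)² = 172.8880  ⇒  Var(R_m) = 172.8880 / 5 = 34.5776
β = Cov / Var(R_m) = 46.7388 / 34.5776 = 1.3517
MRP = 8.00% − 1.26% = 6.74%
E(R) = R_f + β × MRP = 1.26% + 1.3517 × 6.74% = 10.37%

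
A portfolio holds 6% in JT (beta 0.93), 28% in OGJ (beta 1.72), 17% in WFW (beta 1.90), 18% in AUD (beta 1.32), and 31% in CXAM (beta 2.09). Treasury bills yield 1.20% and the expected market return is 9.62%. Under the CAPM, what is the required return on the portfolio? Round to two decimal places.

15.90%

β_P = Σ w_i β_i = 0.06×0.93 + 0.28×1.72 + 0.17×1.90 + 0.18×1.32 + 0.31×2.09 = 1.7459
MRP = 9.62% − 1.20% = 8.42%
E(R_P) = R_f + β_P × MRP = 1.20% + 1.7459 × 8.42% = 15.90%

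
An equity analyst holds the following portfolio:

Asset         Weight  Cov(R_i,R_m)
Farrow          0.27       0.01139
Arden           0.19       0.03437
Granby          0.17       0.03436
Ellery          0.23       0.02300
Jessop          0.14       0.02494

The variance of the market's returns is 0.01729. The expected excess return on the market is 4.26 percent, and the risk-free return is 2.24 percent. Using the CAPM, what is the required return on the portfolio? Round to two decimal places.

8.21%

β_Farrow = 0.01139 / 0.01729 = 0.6588
β_Arden = 0.03437 / 0.01729 = 1.9879
β_Granby = 0.03436 / 0.01729 = 1.9873
β_Ellery = 0.02300 / 0.01729 = 1.3302
β_Jessop = 0.02494 / 0.01729 = 1.4425
β_P = Σ w_i β_i = 0.27×0.6588 + 0.19×1.9879 + 0.17×1.9873 + 0.23×1.3302 + 0.14×1.4425 = 1.4013
E(R_P) = R_f + β_P × MRP = 2.24% + 1.4013 × 4.26% = 8.21%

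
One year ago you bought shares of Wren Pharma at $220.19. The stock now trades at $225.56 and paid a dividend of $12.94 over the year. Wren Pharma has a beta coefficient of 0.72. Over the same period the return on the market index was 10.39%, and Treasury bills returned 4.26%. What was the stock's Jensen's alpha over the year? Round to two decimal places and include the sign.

Realised HPR = (P1 + D1 − P0) / P0 = (225.56 + 12.94 − 220.19) / 220.19 = 18.31 / 220.19 = 8.3155%
MRP = 10.39% − 4.26% = 6.13%
CAPM required = R_f + β·MRP = 4.26% + 0.72 × 6.13% = 8.6736%
α = realised − required = 8.3155% − 8.6736% = -0.36%

-0.36%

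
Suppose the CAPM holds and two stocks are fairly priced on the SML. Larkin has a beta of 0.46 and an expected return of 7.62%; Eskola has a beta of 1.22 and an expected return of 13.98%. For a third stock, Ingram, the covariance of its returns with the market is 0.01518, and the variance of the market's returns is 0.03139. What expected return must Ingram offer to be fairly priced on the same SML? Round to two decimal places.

MRP = (13.98% − 7.62%) / (1.22 − 0.46) = 8.3684%
R_f = 7.62% − 0.46 × 8.3684% = 3.7705%
β_Ingram = Cov / Var(R_m) = 0.01518 / 0.03139 = 0.4836
E(R_Ingram) = R_f + β × MRP = 3.7705% + 0.4836 × 8.3684% = 7.82%

7.82%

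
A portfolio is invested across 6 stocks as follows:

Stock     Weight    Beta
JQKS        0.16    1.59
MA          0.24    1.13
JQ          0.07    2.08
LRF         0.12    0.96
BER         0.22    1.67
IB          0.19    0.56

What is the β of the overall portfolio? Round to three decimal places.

1.260

β_P = Σ w_i β_i = 0.16×1.59 + 0.24×1.13 + 0.07×2.08 + 0.12×0.96 + 0.22×1.67 + 0.19×0.56 = 1.2602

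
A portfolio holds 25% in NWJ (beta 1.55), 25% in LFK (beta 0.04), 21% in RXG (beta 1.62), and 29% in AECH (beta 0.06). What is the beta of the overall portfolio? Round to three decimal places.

0.755

β_P = Σ w_i β_i = 0.25×1.55 + 0.25×0.04 + 0.21×1.62 + 0.29×0.06 = 0.7551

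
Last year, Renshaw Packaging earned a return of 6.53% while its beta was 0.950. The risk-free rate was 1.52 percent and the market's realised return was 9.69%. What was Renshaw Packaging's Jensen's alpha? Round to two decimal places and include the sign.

-2.75%

Market excess return = 9.69% − 1.52% = 8.17%
CAPM benchmark = R_f + β(R_m − R_f) = 1.52% + 0.950 × 8.17% = 9.28150%
α = actual − benchmark = 6.53% − 9.28150% = -2.75%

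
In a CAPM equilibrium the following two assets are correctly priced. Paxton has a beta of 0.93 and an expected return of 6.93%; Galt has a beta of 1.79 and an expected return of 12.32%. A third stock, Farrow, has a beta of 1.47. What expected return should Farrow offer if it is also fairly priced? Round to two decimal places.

MRP (SML slope) = (12.32% − 6.93%) / (1.79 − 0.93) = 5.39% / 0.86 = 6.2674%
R_f (intercept) = 6.93% − 0.93 × 6.2674% = 1.1013%
E(R_Farrow) = R_f + β × MRP = 1.1013% + 1.47 × 6.2674% = 10.31%

10.31%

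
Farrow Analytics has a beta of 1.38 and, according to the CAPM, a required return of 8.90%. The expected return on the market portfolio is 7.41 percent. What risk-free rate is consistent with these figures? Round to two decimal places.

3.49%

E(R) = R_f + β(E(R_m) − R_f) = R_f(1 − β) + β·E(R_m)
8.90% = R_f × (1 − 1.38) + 1.38 × 7.41%
8.90% = R_f × -0.38 + 10.2258%
R_f = (8.90% − 10.2258%) / -0.38 = 3.49%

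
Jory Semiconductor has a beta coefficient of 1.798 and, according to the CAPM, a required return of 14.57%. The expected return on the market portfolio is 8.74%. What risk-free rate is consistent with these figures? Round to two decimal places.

1.43%

E(R) = R_f + β(E(R_m) − R_f) = R_f(1 − β) + β·E(R_m)
14.57% = R_f × (1 − 1.798) + 1.798 × 8.74%
14.57% = R_f × -0.798 + 15.71452%
R_f = (14.57% − 15.71452%) / -0.798 = 1.43%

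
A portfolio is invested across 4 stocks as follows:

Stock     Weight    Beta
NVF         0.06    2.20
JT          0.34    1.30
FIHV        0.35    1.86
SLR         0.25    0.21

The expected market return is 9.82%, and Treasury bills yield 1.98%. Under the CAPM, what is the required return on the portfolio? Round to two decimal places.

12.00%

β_P = Σ w_i β_i = 0.06×2.20 + 0.34×1.30 + 0.35×1.86 + 0.25×0.21 = 1.2775
MRP = 9.82% − 1.98% = 7.84%
E(R_P) = R_f + β_P × MRP = 1.98% + 1.2775 × 7.84% = 12.00%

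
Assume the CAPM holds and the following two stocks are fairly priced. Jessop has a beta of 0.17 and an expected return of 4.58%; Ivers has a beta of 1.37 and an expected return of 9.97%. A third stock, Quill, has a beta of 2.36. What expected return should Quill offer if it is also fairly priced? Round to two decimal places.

MRP (SML slope) = (9.97% − 4.58%) / (1.37 − 0.17) = 5.39% / 1.20 = 4.4917%
R_f (intercept) = 4.58% − 0.17 × 4.4917% = 3.8164%
E(R_Quill) = R_f + β × MRP = 3.8164% + 2.36 × 4.4917% = 14.42%

14.42%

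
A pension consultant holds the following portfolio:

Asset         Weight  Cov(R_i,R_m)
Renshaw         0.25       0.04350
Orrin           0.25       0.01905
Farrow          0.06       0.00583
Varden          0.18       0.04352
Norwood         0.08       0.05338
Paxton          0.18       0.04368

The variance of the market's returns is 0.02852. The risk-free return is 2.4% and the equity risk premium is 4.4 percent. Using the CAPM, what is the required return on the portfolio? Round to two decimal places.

7.95%

β_Renshaw = 0.04350 / 0.02852 = 1.5252
β_Orrin = 0.01905 / 0.02852 = 0.6680
β_Farrow = 0.00583 / 0.02852 = 0.2044
β_Varden = 0.04352 / 0.02852 = 1.5259
β_Norwood = 0.05338 / 0.02852 = 1.8717
β_Paxton = 0.04368 / 0.02852 = 1.5316
β_P = Σ w_i β_i = 0.25×1.5252 + 0.25×0.6680 + 0.06×0.2044 + 0.18×1.5259 + 0.08×1.8717 + 0.18×1.5316 = 1.2607
E(R_P) = R_f + β_P × MRP = 2.4% + 1.2607 × 4.4% = 7.95%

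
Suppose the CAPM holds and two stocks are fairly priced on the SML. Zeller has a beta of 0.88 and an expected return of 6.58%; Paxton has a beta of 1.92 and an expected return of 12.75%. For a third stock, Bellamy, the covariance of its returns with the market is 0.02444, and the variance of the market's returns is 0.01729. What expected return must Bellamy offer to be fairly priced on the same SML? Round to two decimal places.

9.75%

MRP = (12.75% − 6.58%) / (1.92 − 0.88) = 5.9327%
R_f = 6.58% − 0.88 × 5.9327% = 1.3592%
β_Bellamy = Cov / Var(R_m) = 0.02444 / 0.01729 = 1.4135
E(R_Bellamy) = R_f + β × MRP = 1.3592% + 1.4135 × 5.9327% = 9.75%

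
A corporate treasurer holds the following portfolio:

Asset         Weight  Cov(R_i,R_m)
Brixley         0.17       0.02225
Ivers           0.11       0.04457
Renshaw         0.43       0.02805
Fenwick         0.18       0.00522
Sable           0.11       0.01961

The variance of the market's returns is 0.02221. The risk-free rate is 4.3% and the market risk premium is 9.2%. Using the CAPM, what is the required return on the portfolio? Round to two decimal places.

β_Brixley = 0.02225 / 0.02221 = 1.0018
β_Ivers = 0.04457 / 0.02221 = 2.0068
β_Renshaw = 0.02805 / 0.02221 = 1.2629
β_Fenwick = 0.00522 / 0.02221 = 0.2350
β_Sable = 0.01961 / 0.02221 = 0.8829
β_P = Σ w_i β_i = 0.17×1.0018 + 0.11×2.0068 + 0.43×1.2629 + 0.18×0.2350 + 0.11×0.8829 = 1.0735
E(R_P) = R_f + β_P × MRP = 4.3% + 1.0735 × 9.2% = 14.18%

14.18%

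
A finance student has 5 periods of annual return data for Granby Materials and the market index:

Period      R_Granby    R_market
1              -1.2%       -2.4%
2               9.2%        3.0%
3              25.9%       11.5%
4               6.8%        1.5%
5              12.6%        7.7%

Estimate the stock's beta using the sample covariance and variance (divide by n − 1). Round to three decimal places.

Mean R_i = (-1.2 + 9.2 + 25.9 + 6.8 + 12.6) / 5 = 10.6600%
Mean R_m = (-2.4 + 3.0 + 11.5 + 1.5 + 7.7) / 5 = 4.2600%
Σ(R_i − R̄_i)(R_m − R̄_m) = 208.4920  ⇒  Cov = 208.4920 / 4 = 52.1230
Σ(R_m − R̄_m)² = 117.8120  ⇒  Var(R_m) = 117.8120 / 4 = 29.4530
β = Cov / Var(R_m) = 52.1230 / 29.4530 = 1.7697

1.770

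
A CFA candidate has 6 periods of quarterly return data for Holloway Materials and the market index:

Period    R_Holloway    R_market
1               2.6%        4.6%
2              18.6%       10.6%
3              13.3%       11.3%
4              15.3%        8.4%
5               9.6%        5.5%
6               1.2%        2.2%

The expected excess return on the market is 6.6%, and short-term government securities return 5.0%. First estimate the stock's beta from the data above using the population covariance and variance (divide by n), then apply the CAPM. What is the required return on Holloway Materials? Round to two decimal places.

Mean R_i = (2.6 + 18.6 + 13.3 + 15.3 + 9.6 + 1.2) / 6 = 10.1000%
Mean R_m = (4.6 + 10.6 + 11.3 + 8.4 + 5.5 + 2.2) / 6 = 7.1000%
Σ(R_i − R̄_i)(R_m − R̄_m) = 113.1100  ⇒  Cov = 113.1100 / 6 = 18.8517
Σ(R_m − R̄_m)² = 64.4000  ⇒  Var(R_m) = 64.4000 / 6 = 10.7333
β = Cov / Var(R_m) = 18.8517 / 10.7333 = 1.7564
E(R) = R_f + β × MRP = 5.0% + 1.7564 × 6.6% = 16.59%

16.59%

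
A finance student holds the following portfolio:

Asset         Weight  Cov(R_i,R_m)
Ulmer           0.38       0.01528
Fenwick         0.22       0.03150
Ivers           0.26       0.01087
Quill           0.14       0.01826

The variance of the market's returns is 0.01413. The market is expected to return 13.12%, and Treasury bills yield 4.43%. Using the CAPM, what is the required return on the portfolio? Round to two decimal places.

β_Ulmer = 0.01528 / 0.01413 = 1.0814
β_Fenwick = 0.03150 / 0.01413 = 2.2293
β_Ivers = 0.01087 / 0.01413 = 0.7693
β_Quill = 0.01826 / 0.01413 = 1.2923
β_P = Σ w_i β_i = 0.38×1.0814 + 0.22×2.2293 + 0.26×0.7693 + 0.14×1.2923 = 1.2823
MRP = 13.12% − 4.43% = 8.69%
E(R_P) = R_f + β_P × MRP = 4.43% + 1.2823 × 8.69% = 15.57%

15.57%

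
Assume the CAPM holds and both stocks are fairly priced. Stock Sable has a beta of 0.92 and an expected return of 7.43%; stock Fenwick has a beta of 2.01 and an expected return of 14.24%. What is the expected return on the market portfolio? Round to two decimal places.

Both satisfy E(R) = R_f + β·MRP, so the slope of the SML is
MRP = (14.24% − 7.43%) / (2.01 − 0.92) = 6.81% / 1.09 = 6.2477%
R_f = E(R_Sable) − β_Sable·MRP = 7.43% − 0.92 × 6.2477% = 1.6821%
E(R_m) = R_f + MRP = 1.6821% + 6.2477% = 7.93%

7.93%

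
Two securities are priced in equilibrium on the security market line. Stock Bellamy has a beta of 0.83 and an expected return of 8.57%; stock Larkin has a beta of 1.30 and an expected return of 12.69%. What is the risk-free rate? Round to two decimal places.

1.29%

Both satisfy E(R) = R_f + β·MRP, so the slope of the SML is
MRP = (12.69% − 8.57%) / (1.30 − 0.83) = 4.12% / 0.47 = 8.7660%
R_f = E(R_Bellamy) − β_Bellamy·MRP = 8.57% − 0.83 × 8.7660% = 1.2942%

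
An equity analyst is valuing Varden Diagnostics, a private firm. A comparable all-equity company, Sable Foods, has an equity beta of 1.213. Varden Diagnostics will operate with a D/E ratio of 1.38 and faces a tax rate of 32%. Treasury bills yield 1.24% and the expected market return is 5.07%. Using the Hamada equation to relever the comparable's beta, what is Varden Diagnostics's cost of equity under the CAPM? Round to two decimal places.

10.25%

β_L = β_U × [1 + (1 − t)(D/E)] = 1.213 × [1 + (1 − 0.32) × 1.38]
    = 1.213 × [1 + 0.68 × 1.38] = 1.213 × 1.9384 = 2.3513
MRP = 5.07% − 1.24% = 3.83%
E(R) = R_f + β_L × MRP = 1.24% + 2.3513 × 3.83% = 10.25%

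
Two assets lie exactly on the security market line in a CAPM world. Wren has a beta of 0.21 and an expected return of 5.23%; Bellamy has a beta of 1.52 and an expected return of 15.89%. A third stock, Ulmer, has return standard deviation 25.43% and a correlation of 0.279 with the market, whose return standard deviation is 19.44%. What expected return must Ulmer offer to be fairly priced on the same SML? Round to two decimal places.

MRP = (15.89% − 5.23%) / (1.52 − 0.21) = 8.1374%
R_f = 5.23% − 0.21 × 8.1374% = 3.5211%
β_Ulmer = ρ·σ_i/σ_m = 0.279 × 25.43 / 19.44 = 0.3650
E(R_Ulmer) = R_f + β × MRP = 3.5211% + 0.3650 × 8.1374% = 6.49%

6.49%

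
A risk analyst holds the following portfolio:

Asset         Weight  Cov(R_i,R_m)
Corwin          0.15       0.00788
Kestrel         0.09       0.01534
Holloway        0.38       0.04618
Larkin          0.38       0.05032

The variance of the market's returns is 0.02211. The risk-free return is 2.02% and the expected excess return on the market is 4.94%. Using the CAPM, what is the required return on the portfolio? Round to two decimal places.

β_Corwin = 0.00788 / 0.02211 = 0.3564
β_Kestrel = 0.01534 / 0.02211 = 0.6938
β_Holloway = 0.04618 / 0.02211 = 2.0886
β_Larkin = 0.05032 / 0.02211 = 2.2759
β_P = Σ w_i β_i = 0.15×0.3564 + 0.09×0.6938 + 0.38×2.0886 + 0.38×2.2759 = 1.7744
E(R_P) = R_f + β_P × MRP = 2.02% + 1.7744 × 4.94% = 10.79%

10.79%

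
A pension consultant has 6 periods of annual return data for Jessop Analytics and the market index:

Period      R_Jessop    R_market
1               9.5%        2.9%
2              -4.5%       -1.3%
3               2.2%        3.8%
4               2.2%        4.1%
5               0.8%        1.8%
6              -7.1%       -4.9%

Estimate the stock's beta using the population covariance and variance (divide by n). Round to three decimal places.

Mean R_i = (9.5 − 4.5 + 2.2 + 2.2 + 0.8 − 7.1) / 6 = 0.5167%
Mean R_m = (2.9 − 1.3 + 3.8 + 4.1 + 1.8 − 4.9) / 6 = 1.0667%
Σ(R_i − R̄_i)(R_m − R̄_m) = 83.7033  ⇒  Cov = 83.7033 / 6 = 13.9506
Σ(R_m − R̄_m)² = 61.7733  ⇒  Var(R_m) = 61.7733 / 6 = 10.2956
β = Cov / Var(R_m) = 13.9506 / 10.2956 = 1.3550

1.355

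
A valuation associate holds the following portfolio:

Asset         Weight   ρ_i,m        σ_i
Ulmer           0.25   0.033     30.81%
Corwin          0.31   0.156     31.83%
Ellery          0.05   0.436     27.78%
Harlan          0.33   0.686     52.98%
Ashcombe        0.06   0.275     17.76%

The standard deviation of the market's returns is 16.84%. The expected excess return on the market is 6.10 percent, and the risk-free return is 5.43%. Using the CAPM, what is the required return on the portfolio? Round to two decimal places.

β_Ulmer = 0.033 × 30.81% / 16.84% = 0.0604
β_Corwin = 0.156 × 31.83% / 16.84% = 0.2949
β_Ellery = 0.436 × 27.78% / 16.84% = 0.7192
β_Harlan = 0.686 × 52.98% / 16.84% = 2.1582
β_Ashcombe = 0.275 × 17.76% / 16.84% = 0.2900
β_P = Σ w_i β_i = 0.25×0.0604 + 0.31×0.2949 + 0.05×0.7192 + 0.33×2.1582 + 0.06×0.2900 = 0.8721
E(R_P) = R_f + β_P × MRP = 5.43% + 0.8721 × 6.10% = 10.75%

10.75%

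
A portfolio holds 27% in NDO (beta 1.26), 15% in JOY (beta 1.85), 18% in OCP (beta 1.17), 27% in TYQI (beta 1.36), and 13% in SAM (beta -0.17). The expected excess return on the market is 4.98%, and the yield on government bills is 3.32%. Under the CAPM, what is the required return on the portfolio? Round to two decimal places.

9.16%

β_P = Σ w_i β_i = 0.27×1.26 + 0.15×1.85 + 0.18×1.17 + 0.27×1.36 + 0.13×-0.17 = 1.1734
E(R_P) = R_f + β_P × MRP = 3.32% + 1.1734 × 4.98% = 9.16%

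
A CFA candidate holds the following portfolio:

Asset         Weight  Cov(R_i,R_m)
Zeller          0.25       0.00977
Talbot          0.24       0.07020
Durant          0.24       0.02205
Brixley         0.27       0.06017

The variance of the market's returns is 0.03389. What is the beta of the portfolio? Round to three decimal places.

β_Zeller = 0.00977 / 0.03389 = 0.2883
β_Talbot = 0.07020 / 0.03389 = 2.0714
β_Durant = 0.02205 / 0.03389 = 0.6506
β_Brixley = 0.06017 / 0.03389 = 1.7754
β_P = Σ w_i β_i = 0.25×0.2883 + 0.24×2.0714 + 0.24×0.6506 + 0.27×1.7754 = 1.2047

1.205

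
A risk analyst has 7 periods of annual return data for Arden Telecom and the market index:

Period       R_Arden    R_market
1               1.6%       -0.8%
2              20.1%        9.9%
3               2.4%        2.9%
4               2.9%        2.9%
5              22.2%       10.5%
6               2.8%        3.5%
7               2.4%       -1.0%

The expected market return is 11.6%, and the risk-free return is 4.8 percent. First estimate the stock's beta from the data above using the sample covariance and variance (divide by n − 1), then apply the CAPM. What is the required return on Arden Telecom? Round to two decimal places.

17.40%

Mean R_i = (1.6 + 20.1 + 2.4 + 2.9 + 22.2 + 2.8 + 2.4) / 7 = 7.7714%
Mean R_m = (-0.8 + 9.9 + 2.9 + 2.9 + 10.5 + 3.5 − 1.0) / 7 = 3.9857%
Σ(R_i − R̄_i)(R_m − R̄_m) = 236.7571  ⇒  Cov = 236.7571 / 6 = 39.4595
Σ(R_m − R̄_m)² = 127.7686  ⇒  Var(R_m) = 127.7686 / 6 = 21.2948
β = Cov / Var(R_m) = 39.4595 / 21.2948 = 1.8530
MRP = 11.6% − 4.8% = 6.80%
E(R) = R_f + β × MRP = 4.8% + 1.8530 × 6.8% = 17.40%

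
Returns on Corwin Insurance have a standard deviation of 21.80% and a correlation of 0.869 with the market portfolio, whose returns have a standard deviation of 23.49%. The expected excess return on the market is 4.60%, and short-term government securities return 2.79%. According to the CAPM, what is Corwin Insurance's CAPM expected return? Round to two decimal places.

6.50%

β = ρ × σ_i / σ_m = 0.869 × 21.80% / 23.49% = 0.8065
E(R) = 2.79% + 0.8065 × 4.60% = 6.50%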